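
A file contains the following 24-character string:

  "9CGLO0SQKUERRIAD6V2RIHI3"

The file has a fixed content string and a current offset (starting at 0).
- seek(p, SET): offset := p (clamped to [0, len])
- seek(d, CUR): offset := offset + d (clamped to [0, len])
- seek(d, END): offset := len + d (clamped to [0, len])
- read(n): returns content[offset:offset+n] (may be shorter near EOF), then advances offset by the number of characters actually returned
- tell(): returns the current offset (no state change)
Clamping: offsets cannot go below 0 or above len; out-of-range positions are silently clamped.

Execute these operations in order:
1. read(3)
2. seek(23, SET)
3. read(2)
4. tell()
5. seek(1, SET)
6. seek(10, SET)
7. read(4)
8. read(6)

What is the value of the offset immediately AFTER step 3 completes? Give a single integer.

After 1 (read(3)): returned '9CG', offset=3
After 2 (seek(23, SET)): offset=23
After 3 (read(2)): returned '3', offset=24

Answer: 24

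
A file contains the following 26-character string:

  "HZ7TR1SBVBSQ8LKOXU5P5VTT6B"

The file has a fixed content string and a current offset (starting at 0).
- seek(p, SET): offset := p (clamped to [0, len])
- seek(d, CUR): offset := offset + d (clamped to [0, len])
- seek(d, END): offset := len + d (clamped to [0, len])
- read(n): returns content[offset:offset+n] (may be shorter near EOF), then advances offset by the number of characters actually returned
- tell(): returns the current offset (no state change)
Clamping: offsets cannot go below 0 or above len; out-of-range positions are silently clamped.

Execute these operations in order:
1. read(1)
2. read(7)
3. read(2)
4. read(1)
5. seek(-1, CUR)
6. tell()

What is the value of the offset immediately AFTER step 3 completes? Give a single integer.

Answer: 10

Derivation:
After 1 (read(1)): returned 'H', offset=1
After 2 (read(7)): returned 'Z7TR1SB', offset=8
After 3 (read(2)): returned 'VB', offset=10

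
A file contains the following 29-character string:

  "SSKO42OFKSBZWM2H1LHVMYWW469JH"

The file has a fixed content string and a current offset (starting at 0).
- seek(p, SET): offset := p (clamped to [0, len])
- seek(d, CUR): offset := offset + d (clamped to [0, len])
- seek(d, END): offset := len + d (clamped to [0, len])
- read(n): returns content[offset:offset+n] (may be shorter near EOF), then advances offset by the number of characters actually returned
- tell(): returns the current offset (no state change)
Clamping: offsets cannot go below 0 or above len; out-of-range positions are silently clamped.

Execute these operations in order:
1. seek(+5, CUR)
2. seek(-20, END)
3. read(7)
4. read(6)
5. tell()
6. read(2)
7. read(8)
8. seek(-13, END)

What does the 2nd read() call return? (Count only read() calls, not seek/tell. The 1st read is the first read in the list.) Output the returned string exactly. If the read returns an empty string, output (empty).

After 1 (seek(+5, CUR)): offset=5
After 2 (seek(-20, END)): offset=9
After 3 (read(7)): returned 'SBZWM2H', offset=16
After 4 (read(6)): returned '1LHVMY', offset=22
After 5 (tell()): offset=22
After 6 (read(2)): returned 'WW', offset=24
After 7 (read(8)): returned '469JH', offset=29
After 8 (seek(-13, END)): offset=16

Answer: 1LHVMY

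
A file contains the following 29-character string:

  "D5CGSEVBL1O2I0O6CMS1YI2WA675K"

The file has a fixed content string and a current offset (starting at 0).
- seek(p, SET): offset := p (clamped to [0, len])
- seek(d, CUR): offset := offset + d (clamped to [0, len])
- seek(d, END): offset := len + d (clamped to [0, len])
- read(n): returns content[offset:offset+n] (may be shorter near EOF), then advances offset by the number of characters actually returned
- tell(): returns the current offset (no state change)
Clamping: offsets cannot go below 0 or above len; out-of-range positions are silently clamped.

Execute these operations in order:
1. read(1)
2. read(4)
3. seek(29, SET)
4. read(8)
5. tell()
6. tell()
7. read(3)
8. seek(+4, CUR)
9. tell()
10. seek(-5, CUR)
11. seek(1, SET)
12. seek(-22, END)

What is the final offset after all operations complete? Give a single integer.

After 1 (read(1)): returned 'D', offset=1
After 2 (read(4)): returned '5CGS', offset=5
After 3 (seek(29, SET)): offset=29
After 4 (read(8)): returned '', offset=29
After 5 (tell()): offset=29
After 6 (tell()): offset=29
After 7 (read(3)): returned '', offset=29
After 8 (seek(+4, CUR)): offset=29
After 9 (tell()): offset=29
After 10 (seek(-5, CUR)): offset=24
After 11 (seek(1, SET)): offset=1
After 12 (seek(-22, END)): offset=7

Answer: 7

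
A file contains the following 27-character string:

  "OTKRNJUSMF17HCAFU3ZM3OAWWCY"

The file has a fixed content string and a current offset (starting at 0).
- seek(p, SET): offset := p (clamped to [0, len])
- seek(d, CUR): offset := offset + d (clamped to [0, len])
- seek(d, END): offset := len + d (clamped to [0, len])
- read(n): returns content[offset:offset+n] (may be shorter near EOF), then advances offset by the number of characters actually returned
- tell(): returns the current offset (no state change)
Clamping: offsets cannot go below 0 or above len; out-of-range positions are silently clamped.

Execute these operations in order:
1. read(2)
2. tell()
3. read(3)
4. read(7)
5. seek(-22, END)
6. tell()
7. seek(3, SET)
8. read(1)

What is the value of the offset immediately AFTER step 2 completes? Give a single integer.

Answer: 2

Derivation:
After 1 (read(2)): returned 'OT', offset=2
After 2 (tell()): offset=2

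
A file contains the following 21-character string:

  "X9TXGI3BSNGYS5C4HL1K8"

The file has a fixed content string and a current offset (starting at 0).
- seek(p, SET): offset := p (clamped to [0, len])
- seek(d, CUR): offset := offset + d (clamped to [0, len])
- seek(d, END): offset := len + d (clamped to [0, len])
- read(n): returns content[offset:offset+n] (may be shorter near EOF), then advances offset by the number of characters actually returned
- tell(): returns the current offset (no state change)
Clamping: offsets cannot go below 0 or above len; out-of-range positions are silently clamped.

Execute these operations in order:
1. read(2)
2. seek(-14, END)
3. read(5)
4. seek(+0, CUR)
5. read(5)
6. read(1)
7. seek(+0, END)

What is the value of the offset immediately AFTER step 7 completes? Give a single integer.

After 1 (read(2)): returned 'X9', offset=2
After 2 (seek(-14, END)): offset=7
After 3 (read(5)): returned 'BSNGY', offset=12
After 4 (seek(+0, CUR)): offset=12
After 5 (read(5)): returned 'S5C4H', offset=17
After 6 (read(1)): returned 'L', offset=18
After 7 (seek(+0, END)): offset=21

Answer: 21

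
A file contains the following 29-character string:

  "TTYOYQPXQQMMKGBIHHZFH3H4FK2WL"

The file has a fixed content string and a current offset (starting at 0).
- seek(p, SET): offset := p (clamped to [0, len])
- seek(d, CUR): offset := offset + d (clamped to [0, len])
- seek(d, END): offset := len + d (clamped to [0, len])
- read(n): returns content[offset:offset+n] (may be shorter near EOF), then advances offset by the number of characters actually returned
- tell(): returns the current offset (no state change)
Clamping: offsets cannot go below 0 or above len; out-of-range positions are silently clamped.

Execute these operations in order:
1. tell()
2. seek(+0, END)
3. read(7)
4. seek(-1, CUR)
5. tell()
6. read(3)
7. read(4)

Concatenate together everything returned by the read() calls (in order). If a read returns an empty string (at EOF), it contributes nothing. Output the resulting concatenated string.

After 1 (tell()): offset=0
After 2 (seek(+0, END)): offset=29
After 3 (read(7)): returned '', offset=29
After 4 (seek(-1, CUR)): offset=28
After 5 (tell()): offset=28
After 6 (read(3)): returned 'L', offset=29
After 7 (read(4)): returned '', offset=29

Answer: L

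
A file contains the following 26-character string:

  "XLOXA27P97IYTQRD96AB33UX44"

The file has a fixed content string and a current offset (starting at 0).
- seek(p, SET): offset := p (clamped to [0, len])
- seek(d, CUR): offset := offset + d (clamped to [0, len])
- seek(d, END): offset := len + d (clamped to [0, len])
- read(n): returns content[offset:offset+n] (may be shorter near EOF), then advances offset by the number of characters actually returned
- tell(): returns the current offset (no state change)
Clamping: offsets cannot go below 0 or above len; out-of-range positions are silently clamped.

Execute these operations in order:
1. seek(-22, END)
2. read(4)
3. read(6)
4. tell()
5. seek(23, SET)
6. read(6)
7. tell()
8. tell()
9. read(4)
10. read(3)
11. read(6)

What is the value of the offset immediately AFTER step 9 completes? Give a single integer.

After 1 (seek(-22, END)): offset=4
After 2 (read(4)): returned 'A27P', offset=8
After 3 (read(6)): returned '97IYTQ', offset=14
After 4 (tell()): offset=14
After 5 (seek(23, SET)): offset=23
After 6 (read(6)): returned 'X44', offset=26
After 7 (tell()): offset=26
After 8 (tell()): offset=26
After 9 (read(4)): returned '', offset=26

Answer: 26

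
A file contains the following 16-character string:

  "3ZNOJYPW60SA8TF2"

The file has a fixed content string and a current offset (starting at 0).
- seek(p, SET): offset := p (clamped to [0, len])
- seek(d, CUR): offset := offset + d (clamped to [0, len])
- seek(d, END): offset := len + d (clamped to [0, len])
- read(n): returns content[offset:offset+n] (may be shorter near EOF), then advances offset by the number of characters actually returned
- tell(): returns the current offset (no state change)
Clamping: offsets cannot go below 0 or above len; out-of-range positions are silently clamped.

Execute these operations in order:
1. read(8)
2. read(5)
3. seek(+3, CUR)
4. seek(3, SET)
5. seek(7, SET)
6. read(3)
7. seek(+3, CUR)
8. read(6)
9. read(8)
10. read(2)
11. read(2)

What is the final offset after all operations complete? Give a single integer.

After 1 (read(8)): returned '3ZNOJYPW', offset=8
After 2 (read(5)): returned '60SA8', offset=13
After 3 (seek(+3, CUR)): offset=16
After 4 (seek(3, SET)): offset=3
After 5 (seek(7, SET)): offset=7
After 6 (read(3)): returned 'W60', offset=10
After 7 (seek(+3, CUR)): offset=13
After 8 (read(6)): returned 'TF2', offset=16
After 9 (read(8)): returned '', offset=16
After 10 (read(2)): returned '', offset=16
After 11 (read(2)): returned '', offset=16

Answer: 16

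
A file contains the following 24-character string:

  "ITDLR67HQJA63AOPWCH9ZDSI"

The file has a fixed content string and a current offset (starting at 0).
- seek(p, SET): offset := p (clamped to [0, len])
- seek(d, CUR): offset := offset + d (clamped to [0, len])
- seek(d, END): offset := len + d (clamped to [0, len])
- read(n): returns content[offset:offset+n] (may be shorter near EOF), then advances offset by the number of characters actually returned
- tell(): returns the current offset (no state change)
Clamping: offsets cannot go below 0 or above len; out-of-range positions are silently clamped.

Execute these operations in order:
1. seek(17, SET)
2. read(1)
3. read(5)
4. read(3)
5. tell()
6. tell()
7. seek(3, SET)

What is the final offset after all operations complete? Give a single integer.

Answer: 3

Derivation:
After 1 (seek(17, SET)): offset=17
After 2 (read(1)): returned 'C', offset=18
After 3 (read(5)): returned 'H9ZDS', offset=23
After 4 (read(3)): returned 'I', offset=24
After 5 (tell()): offset=24
After 6 (tell()): offset=24
After 7 (seek(3, SET)): offset=3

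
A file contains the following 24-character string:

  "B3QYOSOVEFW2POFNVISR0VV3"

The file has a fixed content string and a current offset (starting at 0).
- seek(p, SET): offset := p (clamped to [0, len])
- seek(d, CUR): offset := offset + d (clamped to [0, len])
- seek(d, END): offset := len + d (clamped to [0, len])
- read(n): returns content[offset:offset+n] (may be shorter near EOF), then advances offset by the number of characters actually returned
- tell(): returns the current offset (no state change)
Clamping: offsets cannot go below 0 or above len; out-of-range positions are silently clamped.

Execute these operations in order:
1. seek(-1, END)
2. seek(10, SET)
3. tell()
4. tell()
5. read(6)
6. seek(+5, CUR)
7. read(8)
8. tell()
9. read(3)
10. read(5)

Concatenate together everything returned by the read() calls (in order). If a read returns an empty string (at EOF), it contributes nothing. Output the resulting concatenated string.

Answer: W2POFNVV3

Derivation:
After 1 (seek(-1, END)): offset=23
After 2 (seek(10, SET)): offset=10
After 3 (tell()): offset=10
After 4 (tell()): offset=10
After 5 (read(6)): returned 'W2POFN', offset=16
After 6 (seek(+5, CUR)): offset=21
After 7 (read(8)): returned 'VV3', offset=24
After 8 (tell()): offset=24
After 9 (read(3)): returned '', offset=24
After 10 (read(5)): returned '', offset=24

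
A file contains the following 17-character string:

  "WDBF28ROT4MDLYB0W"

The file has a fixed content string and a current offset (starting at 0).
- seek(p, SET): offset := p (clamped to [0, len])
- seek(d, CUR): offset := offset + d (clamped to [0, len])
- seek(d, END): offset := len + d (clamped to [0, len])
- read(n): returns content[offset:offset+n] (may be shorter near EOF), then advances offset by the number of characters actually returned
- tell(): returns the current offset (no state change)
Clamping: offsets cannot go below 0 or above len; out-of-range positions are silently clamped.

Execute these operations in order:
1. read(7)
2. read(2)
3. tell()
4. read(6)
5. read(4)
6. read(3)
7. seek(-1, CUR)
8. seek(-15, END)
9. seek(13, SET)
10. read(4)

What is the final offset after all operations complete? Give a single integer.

After 1 (read(7)): returned 'WDBF28R', offset=7
After 2 (read(2)): returned 'OT', offset=9
After 3 (tell()): offset=9
After 4 (read(6)): returned '4MDLYB', offset=15
After 5 (read(4)): returned '0W', offset=17
After 6 (read(3)): returned '', offset=17
After 7 (seek(-1, CUR)): offset=16
After 8 (seek(-15, END)): offset=2
After 9 (seek(13, SET)): offset=13
After 10 (read(4)): returned 'YB0W', offset=17

Answer: 17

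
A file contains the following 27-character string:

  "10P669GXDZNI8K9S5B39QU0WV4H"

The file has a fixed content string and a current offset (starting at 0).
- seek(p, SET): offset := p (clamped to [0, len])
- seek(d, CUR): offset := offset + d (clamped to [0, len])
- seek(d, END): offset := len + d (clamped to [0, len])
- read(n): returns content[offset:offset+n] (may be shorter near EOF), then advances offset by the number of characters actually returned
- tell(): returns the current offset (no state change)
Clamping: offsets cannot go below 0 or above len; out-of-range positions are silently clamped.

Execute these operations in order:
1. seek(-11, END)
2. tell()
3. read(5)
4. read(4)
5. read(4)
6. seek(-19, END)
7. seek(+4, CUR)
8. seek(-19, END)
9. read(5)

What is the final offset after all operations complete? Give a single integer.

Answer: 13

Derivation:
After 1 (seek(-11, END)): offset=16
After 2 (tell()): offset=16
After 3 (read(5)): returned '5B39Q', offset=21
After 4 (read(4)): returned 'U0WV', offset=25
After 5 (read(4)): returned '4H', offset=27
After 6 (seek(-19, END)): offset=8
After 7 (seek(+4, CUR)): offset=12
After 8 (seek(-19, END)): offset=8
After 9 (read(5)): returned 'DZNI8', offset=13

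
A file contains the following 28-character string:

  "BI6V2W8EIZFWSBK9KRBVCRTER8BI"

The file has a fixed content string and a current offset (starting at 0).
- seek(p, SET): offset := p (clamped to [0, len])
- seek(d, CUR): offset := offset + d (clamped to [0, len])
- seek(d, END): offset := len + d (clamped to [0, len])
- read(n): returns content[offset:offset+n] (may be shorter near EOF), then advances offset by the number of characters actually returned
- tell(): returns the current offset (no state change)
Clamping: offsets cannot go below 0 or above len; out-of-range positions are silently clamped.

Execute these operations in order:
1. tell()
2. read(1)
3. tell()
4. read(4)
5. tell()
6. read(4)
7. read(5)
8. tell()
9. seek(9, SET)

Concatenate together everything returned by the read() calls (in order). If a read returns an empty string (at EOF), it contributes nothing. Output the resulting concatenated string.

After 1 (tell()): offset=0
After 2 (read(1)): returned 'B', offset=1
After 3 (tell()): offset=1
After 4 (read(4)): returned 'I6V2', offset=5
After 5 (tell()): offset=5
After 6 (read(4)): returned 'W8EI', offset=9
After 7 (read(5)): returned 'ZFWSB', offset=14
After 8 (tell()): offset=14
After 9 (seek(9, SET)): offset=9

Answer: BI6V2W8EIZFWSB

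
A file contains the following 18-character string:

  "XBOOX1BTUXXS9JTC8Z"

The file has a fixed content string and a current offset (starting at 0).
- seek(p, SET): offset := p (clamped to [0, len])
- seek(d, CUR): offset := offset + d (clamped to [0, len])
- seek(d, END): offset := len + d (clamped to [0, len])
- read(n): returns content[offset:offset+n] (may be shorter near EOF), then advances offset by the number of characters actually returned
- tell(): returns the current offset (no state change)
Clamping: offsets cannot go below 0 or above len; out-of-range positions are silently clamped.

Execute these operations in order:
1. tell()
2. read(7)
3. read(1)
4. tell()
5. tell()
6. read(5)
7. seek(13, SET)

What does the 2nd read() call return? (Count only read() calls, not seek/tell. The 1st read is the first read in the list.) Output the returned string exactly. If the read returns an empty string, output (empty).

Answer: T

Derivation:
After 1 (tell()): offset=0
After 2 (read(7)): returned 'XBOOX1B', offset=7
After 3 (read(1)): returned 'T', offset=8
After 4 (tell()): offset=8
After 5 (tell()): offset=8
After 6 (read(5)): returned 'UXXS9', offset=13
After 7 (seek(13, SET)): offset=13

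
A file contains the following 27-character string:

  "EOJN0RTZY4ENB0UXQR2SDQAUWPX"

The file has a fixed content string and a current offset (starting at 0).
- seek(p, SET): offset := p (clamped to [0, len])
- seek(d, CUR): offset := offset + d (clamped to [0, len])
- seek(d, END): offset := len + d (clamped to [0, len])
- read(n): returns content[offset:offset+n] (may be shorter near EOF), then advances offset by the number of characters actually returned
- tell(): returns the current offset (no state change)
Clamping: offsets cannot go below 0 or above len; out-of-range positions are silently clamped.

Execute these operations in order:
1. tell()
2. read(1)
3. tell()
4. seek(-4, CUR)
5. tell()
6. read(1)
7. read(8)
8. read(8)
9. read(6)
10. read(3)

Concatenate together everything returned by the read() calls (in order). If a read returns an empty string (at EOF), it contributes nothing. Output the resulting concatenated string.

After 1 (tell()): offset=0
After 2 (read(1)): returned 'E', offset=1
After 3 (tell()): offset=1
After 4 (seek(-4, CUR)): offset=0
After 5 (tell()): offset=0
After 6 (read(1)): returned 'E', offset=1
After 7 (read(8)): returned 'OJN0RTZY', offset=9
After 8 (read(8)): returned '4ENB0UXQ', offset=17
After 9 (read(6)): returned 'R2SDQA', offset=23
After 10 (read(3)): returned 'UWP', offset=26

Answer: EEOJN0RTZY4ENB0UXQR2SDQAUWP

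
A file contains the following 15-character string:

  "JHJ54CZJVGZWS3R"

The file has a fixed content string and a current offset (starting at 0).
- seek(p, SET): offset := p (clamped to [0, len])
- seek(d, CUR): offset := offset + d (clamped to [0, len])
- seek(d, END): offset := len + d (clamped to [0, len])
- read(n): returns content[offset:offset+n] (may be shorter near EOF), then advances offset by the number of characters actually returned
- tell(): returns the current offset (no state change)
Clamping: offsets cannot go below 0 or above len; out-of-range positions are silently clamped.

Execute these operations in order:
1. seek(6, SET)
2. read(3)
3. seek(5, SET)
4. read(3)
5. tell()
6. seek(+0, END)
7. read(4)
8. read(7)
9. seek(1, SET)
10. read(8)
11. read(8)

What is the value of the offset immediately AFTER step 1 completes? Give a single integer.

After 1 (seek(6, SET)): offset=6

Answer: 6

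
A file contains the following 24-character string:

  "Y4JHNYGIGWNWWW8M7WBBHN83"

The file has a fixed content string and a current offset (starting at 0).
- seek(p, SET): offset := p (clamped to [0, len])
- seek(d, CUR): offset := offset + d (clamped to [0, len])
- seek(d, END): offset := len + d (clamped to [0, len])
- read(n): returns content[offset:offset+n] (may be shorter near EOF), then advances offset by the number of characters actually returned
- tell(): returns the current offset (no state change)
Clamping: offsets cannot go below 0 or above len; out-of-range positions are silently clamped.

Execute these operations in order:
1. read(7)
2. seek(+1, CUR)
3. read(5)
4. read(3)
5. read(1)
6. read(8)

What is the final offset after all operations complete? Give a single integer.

Answer: 24

Derivation:
After 1 (read(7)): returned 'Y4JHNYG', offset=7
After 2 (seek(+1, CUR)): offset=8
After 3 (read(5)): returned 'GWNWW', offset=13
After 4 (read(3)): returned 'W8M', offset=16
After 5 (read(1)): returned '7', offset=17
After 6 (read(8)): returned 'WBBHN83', offset=24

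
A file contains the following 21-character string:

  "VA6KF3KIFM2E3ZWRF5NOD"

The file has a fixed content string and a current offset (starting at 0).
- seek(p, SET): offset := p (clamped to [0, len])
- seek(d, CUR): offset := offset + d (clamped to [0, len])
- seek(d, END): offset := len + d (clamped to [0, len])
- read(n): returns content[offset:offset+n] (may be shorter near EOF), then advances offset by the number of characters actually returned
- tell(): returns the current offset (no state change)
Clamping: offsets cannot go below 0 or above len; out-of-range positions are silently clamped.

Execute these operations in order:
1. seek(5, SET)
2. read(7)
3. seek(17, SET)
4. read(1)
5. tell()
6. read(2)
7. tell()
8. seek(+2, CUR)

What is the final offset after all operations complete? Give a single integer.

After 1 (seek(5, SET)): offset=5
After 2 (read(7)): returned '3KIFM2E', offset=12
After 3 (seek(17, SET)): offset=17
After 4 (read(1)): returned '5', offset=18
After 5 (tell()): offset=18
After 6 (read(2)): returned 'NO', offset=20
After 7 (tell()): offset=20
After 8 (seek(+2, CUR)): offset=21

Answer: 21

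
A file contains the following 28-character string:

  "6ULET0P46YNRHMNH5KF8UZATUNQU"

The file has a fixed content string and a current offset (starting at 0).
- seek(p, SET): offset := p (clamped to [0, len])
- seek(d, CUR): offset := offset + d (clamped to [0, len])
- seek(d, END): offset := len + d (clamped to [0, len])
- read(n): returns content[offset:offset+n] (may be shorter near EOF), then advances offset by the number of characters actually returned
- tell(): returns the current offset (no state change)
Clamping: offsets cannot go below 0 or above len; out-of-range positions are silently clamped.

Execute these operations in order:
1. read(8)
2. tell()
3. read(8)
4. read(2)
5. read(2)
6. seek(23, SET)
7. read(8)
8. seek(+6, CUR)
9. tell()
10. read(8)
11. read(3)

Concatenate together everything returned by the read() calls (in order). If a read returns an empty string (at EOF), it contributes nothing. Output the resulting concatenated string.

After 1 (read(8)): returned '6ULET0P4', offset=8
After 2 (tell()): offset=8
After 3 (read(8)): returned '6YNRHMNH', offset=16
After 4 (read(2)): returned '5K', offset=18
After 5 (read(2)): returned 'F8', offset=20
After 6 (seek(23, SET)): offset=23
After 7 (read(8)): returned 'TUNQU', offset=28
After 8 (seek(+6, CUR)): offset=28
After 9 (tell()): offset=28
After 10 (read(8)): returned '', offset=28
After 11 (read(3)): returned '', offset=28

Answer: 6ULET0P46YNRHMNH5KF8TUNQU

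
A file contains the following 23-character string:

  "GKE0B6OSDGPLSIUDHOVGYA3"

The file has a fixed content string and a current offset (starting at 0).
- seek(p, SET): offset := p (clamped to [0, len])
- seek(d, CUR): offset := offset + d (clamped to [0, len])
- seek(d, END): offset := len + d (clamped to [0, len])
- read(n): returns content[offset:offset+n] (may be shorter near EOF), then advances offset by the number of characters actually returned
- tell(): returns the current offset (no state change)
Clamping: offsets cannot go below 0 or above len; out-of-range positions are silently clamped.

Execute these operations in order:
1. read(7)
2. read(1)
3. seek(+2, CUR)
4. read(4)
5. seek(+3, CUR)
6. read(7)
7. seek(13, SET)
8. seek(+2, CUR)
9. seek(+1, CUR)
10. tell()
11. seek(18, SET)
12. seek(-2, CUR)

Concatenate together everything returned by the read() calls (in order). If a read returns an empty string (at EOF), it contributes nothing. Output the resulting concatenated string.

Answer: GKE0B6OSPLSIOVGYA3

Derivation:
After 1 (read(7)): returned 'GKE0B6O', offset=7
After 2 (read(1)): returned 'S', offset=8
After 3 (seek(+2, CUR)): offset=10
After 4 (read(4)): returned 'PLSI', offset=14
After 5 (seek(+3, CUR)): offset=17
After 6 (read(7)): returned 'OVGYA3', offset=23
After 7 (seek(13, SET)): offset=13
After 8 (seek(+2, CUR)): offset=15
After 9 (seek(+1, CUR)): offset=16
After 10 (tell()): offset=16
After 11 (seek(18, SET)): offset=18
After 12 (seek(-2, CUR)): offset=16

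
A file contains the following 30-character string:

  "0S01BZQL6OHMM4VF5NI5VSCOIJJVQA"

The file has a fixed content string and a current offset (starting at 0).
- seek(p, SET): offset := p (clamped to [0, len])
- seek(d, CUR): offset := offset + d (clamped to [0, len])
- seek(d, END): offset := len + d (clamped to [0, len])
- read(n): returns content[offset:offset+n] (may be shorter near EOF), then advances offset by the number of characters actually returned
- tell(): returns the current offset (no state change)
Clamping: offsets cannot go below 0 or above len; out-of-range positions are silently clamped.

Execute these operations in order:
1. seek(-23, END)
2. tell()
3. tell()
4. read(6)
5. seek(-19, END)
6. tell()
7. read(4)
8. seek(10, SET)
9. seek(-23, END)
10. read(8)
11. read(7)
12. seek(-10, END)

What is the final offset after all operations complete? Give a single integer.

After 1 (seek(-23, END)): offset=7
After 2 (tell()): offset=7
After 3 (tell()): offset=7
After 4 (read(6)): returned 'L6OHMM', offset=13
After 5 (seek(-19, END)): offset=11
After 6 (tell()): offset=11
After 7 (read(4)): returned 'MM4V', offset=15
After 8 (seek(10, SET)): offset=10
After 9 (seek(-23, END)): offset=7
After 10 (read(8)): returned 'L6OHMM4V', offset=15
After 11 (read(7)): returned 'F5NI5VS', offset=22
After 12 (seek(-10, END)): offset=20

Answer: 20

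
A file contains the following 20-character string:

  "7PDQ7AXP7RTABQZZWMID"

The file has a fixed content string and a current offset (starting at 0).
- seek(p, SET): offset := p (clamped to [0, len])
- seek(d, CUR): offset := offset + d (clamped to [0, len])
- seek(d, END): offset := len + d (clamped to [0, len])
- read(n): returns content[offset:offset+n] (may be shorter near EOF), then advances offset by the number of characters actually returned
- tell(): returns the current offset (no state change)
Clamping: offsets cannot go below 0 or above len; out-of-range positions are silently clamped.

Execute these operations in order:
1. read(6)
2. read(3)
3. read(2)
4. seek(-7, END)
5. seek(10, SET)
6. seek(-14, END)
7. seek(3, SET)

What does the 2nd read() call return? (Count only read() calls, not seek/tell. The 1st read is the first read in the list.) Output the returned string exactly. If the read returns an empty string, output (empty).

Answer: XP7

Derivation:
After 1 (read(6)): returned '7PDQ7A', offset=6
After 2 (read(3)): returned 'XP7', offset=9
After 3 (read(2)): returned 'RT', offset=11
After 4 (seek(-7, END)): offset=13
After 5 (seek(10, SET)): offset=10
After 6 (seek(-14, END)): offset=6
After 7 (seek(3, SET)): offset=3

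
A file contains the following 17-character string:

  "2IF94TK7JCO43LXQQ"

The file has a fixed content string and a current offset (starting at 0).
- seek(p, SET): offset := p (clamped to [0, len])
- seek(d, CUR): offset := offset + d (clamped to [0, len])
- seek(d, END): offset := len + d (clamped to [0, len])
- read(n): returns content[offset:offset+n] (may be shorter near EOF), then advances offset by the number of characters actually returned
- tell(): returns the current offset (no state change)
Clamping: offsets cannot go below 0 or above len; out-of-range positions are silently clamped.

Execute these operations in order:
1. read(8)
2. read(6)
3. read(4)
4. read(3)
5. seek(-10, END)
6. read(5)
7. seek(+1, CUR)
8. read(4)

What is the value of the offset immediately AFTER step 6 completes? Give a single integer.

Answer: 12

Derivation:
After 1 (read(8)): returned '2IF94TK7', offset=8
After 2 (read(6)): returned 'JCO43L', offset=14
After 3 (read(4)): returned 'XQQ', offset=17
After 4 (read(3)): returned '', offset=17
After 5 (seek(-10, END)): offset=7
After 6 (read(5)): returned '7JCO4', offset=12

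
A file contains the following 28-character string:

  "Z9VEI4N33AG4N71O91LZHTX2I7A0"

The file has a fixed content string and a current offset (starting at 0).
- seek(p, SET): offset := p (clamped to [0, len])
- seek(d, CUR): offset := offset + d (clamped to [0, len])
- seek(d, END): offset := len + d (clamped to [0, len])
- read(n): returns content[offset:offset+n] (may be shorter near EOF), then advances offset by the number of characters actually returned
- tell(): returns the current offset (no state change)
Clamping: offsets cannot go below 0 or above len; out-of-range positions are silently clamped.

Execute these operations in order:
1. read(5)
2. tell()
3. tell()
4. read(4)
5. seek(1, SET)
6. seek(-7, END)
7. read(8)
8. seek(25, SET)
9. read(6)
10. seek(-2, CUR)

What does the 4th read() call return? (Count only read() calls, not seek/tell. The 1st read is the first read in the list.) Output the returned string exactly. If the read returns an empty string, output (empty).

After 1 (read(5)): returned 'Z9VEI', offset=5
After 2 (tell()): offset=5
After 3 (tell()): offset=5
After 4 (read(4)): returned '4N33', offset=9
After 5 (seek(1, SET)): offset=1
After 6 (seek(-7, END)): offset=21
After 7 (read(8)): returned 'TX2I7A0', offset=28
After 8 (seek(25, SET)): offset=25
After 9 (read(6)): returned '7A0', offset=28
After 10 (seek(-2, CUR)): offset=26

Answer: 7A0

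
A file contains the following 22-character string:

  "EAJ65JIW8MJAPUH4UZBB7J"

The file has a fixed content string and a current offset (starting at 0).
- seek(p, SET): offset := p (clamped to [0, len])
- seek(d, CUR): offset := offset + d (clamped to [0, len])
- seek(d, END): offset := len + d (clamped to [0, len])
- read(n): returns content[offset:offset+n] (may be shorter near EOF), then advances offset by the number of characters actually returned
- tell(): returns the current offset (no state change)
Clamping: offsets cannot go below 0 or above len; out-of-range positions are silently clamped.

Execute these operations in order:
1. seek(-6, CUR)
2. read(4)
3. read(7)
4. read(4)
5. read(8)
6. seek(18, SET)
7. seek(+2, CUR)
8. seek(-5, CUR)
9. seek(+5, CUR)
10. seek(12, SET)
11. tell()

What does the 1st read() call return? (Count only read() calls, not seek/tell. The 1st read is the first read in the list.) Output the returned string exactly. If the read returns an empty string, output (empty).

After 1 (seek(-6, CUR)): offset=0
After 2 (read(4)): returned 'EAJ6', offset=4
After 3 (read(7)): returned '5JIW8MJ', offset=11
After 4 (read(4)): returned 'APUH', offset=15
After 5 (read(8)): returned '4UZBB7J', offset=22
After 6 (seek(18, SET)): offset=18
After 7 (seek(+2, CUR)): offset=20
After 8 (seek(-5, CUR)): offset=15
After 9 (seek(+5, CUR)): offset=20
After 10 (seek(12, SET)): offset=12
After 11 (tell()): offset=12

Answer: EAJ6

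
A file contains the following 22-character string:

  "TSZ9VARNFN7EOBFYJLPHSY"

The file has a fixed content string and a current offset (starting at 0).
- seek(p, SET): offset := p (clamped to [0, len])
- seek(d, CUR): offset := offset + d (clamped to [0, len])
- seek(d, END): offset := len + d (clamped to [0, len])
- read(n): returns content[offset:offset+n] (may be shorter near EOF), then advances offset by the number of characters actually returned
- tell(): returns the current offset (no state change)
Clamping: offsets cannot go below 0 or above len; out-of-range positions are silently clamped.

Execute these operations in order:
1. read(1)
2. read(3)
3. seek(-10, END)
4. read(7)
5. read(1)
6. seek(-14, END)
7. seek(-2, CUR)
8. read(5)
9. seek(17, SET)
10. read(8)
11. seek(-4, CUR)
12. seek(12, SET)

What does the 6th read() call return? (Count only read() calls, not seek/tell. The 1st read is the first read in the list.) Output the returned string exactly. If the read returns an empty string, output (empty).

Answer: LPHSY

Derivation:
After 1 (read(1)): returned 'T', offset=1
After 2 (read(3)): returned 'SZ9', offset=4
After 3 (seek(-10, END)): offset=12
After 4 (read(7)): returned 'OBFYJLP', offset=19
After 5 (read(1)): returned 'H', offset=20
After 6 (seek(-14, END)): offset=8
After 7 (seek(-2, CUR)): offset=6
After 8 (read(5)): returned 'RNFN7', offset=11
After 9 (seek(17, SET)): offset=17
After 10 (read(8)): returned 'LPHSY', offset=22
After 11 (seek(-4, CUR)): offset=18
After 12 (seek(12, SET)): offset=12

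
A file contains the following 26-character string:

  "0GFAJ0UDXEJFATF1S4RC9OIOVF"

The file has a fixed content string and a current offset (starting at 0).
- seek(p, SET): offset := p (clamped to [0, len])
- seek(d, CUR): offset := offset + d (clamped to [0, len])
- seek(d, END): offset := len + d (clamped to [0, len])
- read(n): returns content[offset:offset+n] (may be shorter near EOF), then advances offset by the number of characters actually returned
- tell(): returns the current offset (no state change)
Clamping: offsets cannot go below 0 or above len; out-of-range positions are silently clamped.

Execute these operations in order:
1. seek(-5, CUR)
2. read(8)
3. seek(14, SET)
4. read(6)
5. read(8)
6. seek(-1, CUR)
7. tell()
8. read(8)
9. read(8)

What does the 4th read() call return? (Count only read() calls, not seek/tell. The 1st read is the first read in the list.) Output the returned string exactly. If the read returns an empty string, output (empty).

After 1 (seek(-5, CUR)): offset=0
After 2 (read(8)): returned '0GFAJ0UD', offset=8
After 3 (seek(14, SET)): offset=14
After 4 (read(6)): returned 'F1S4RC', offset=20
After 5 (read(8)): returned '9OIOVF', offset=26
After 6 (seek(-1, CUR)): offset=25
After 7 (tell()): offset=25
After 8 (read(8)): returned 'F', offset=26
After 9 (read(8)): returned '', offset=26

Answer: F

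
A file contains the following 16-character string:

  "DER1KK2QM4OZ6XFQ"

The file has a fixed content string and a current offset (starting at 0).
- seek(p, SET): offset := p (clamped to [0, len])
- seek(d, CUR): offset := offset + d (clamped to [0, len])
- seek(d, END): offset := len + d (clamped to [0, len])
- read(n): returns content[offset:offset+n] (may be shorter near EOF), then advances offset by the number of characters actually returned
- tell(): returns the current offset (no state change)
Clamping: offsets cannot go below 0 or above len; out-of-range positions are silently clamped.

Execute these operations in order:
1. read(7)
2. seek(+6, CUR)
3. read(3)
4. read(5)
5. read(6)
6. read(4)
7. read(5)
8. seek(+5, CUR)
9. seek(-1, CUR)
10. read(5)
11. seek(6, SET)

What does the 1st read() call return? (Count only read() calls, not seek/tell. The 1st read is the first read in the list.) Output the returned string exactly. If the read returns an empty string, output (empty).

Answer: DER1KK2

Derivation:
After 1 (read(7)): returned 'DER1KK2', offset=7
After 2 (seek(+6, CUR)): offset=13
After 3 (read(3)): returned 'XFQ', offset=16
After 4 (read(5)): returned '', offset=16
After 5 (read(6)): returned '', offset=16
After 6 (read(4)): returned '', offset=16
After 7 (read(5)): returned '', offset=16
After 8 (seek(+5, CUR)): offset=16
After 9 (seek(-1, CUR)): offset=15
After 10 (read(5)): returned 'Q', offset=16
After 11 (seek(6, SET)): offset=6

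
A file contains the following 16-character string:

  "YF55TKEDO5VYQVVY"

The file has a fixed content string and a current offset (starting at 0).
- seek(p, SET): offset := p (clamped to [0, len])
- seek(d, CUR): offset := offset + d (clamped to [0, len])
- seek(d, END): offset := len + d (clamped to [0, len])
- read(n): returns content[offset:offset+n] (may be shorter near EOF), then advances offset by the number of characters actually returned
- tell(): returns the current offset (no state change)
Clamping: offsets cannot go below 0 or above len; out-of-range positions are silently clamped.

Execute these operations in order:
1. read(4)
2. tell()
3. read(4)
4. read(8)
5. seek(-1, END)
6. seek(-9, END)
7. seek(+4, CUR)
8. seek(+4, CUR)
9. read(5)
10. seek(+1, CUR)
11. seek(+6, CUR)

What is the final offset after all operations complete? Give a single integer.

After 1 (read(4)): returned 'YF55', offset=4
After 2 (tell()): offset=4
After 3 (read(4)): returned 'TKED', offset=8
After 4 (read(8)): returned 'O5VYQVVY', offset=16
After 5 (seek(-1, END)): offset=15
After 6 (seek(-9, END)): offset=7
After 7 (seek(+4, CUR)): offset=11
After 8 (seek(+4, CUR)): offset=15
After 9 (read(5)): returned 'Y', offset=16
After 10 (seek(+1, CUR)): offset=16
After 11 (seek(+6, CUR)): offset=16

Answer: 16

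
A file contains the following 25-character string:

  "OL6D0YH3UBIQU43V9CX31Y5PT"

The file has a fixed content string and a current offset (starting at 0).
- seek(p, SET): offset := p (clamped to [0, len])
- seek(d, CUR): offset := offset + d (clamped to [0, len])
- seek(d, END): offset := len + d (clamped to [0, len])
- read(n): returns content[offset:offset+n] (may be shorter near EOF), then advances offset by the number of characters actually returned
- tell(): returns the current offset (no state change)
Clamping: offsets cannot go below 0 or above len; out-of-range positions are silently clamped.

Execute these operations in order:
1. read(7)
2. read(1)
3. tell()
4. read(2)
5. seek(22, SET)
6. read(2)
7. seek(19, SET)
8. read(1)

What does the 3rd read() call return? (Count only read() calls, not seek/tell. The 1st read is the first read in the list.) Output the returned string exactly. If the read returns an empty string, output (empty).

After 1 (read(7)): returned 'OL6D0YH', offset=7
After 2 (read(1)): returned '3', offset=8
After 3 (tell()): offset=8
After 4 (read(2)): returned 'UB', offset=10
After 5 (seek(22, SET)): offset=22
After 6 (read(2)): returned '5P', offset=24
After 7 (seek(19, SET)): offset=19
After 8 (read(1)): returned '3', offset=20

Answer: UB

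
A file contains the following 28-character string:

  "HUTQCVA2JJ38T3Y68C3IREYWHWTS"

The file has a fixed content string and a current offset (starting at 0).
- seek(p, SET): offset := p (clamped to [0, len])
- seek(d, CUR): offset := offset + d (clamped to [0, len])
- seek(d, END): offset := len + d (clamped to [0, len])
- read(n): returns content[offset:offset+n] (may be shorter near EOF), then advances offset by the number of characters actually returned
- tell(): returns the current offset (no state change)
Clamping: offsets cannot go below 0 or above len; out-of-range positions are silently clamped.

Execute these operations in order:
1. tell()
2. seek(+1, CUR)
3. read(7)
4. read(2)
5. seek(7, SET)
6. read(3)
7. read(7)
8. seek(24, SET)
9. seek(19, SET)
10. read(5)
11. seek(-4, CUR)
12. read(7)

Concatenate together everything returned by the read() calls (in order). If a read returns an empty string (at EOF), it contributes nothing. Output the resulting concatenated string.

After 1 (tell()): offset=0
After 2 (seek(+1, CUR)): offset=1
After 3 (read(7)): returned 'UTQCVA2', offset=8
After 4 (read(2)): returned 'JJ', offset=10
After 5 (seek(7, SET)): offset=7
After 6 (read(3)): returned '2JJ', offset=10
After 7 (read(7)): returned '38T3Y68', offset=17
After 8 (seek(24, SET)): offset=24
After 9 (seek(19, SET)): offset=19
After 10 (read(5)): returned 'IREYW', offset=24
After 11 (seek(-4, CUR)): offset=20
After 12 (read(7)): returned 'REYWHWT', offset=27

Answer: UTQCVA2JJ2JJ38T3Y68IREYWREYWHWT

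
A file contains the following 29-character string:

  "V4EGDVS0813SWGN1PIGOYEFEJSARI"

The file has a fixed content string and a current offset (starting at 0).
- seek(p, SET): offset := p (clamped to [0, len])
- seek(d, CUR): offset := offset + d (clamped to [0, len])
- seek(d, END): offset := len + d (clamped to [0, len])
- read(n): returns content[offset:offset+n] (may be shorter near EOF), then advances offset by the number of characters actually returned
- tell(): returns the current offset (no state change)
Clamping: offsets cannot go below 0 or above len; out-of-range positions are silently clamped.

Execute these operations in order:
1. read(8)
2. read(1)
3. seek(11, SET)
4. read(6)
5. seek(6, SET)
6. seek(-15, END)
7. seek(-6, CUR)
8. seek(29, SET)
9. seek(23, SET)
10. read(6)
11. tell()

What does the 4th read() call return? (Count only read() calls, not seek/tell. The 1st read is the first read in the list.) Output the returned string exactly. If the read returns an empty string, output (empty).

After 1 (read(8)): returned 'V4EGDVS0', offset=8
After 2 (read(1)): returned '8', offset=9
After 3 (seek(11, SET)): offset=11
After 4 (read(6)): returned 'SWGN1P', offset=17
After 5 (seek(6, SET)): offset=6
After 6 (seek(-15, END)): offset=14
After 7 (seek(-6, CUR)): offset=8
After 8 (seek(29, SET)): offset=29
After 9 (seek(23, SET)): offset=23
After 10 (read(6)): returned 'EJSARI', offset=29
After 11 (tell()): offset=29

Answer: EJSARI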